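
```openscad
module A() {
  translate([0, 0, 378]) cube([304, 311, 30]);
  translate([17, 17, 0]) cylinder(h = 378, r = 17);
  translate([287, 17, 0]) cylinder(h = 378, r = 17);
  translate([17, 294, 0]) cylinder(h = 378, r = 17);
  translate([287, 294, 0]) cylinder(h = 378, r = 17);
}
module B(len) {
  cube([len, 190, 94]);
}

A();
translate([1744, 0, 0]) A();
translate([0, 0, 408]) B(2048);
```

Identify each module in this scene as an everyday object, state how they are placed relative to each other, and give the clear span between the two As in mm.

Second stool starts at x = 1744; first ends at x = 304; clear span = 1744 − 304 = 1440 mm.

A is a stool. B is a beam. A beam spans the tops of two stools. The clear span between the two stools is 1440 mm.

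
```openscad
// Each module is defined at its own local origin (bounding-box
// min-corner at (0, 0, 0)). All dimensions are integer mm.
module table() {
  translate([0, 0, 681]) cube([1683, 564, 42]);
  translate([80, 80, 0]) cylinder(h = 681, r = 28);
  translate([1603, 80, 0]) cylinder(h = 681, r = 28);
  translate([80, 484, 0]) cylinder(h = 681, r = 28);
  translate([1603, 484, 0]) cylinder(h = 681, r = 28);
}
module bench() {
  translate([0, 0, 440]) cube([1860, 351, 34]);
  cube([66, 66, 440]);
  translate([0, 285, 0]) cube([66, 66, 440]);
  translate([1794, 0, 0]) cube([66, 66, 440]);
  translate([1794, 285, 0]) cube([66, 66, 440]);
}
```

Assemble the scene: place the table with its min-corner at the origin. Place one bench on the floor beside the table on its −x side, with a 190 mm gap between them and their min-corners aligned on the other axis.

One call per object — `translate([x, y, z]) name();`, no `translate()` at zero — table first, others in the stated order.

table();
translate([-2050, 0, 0]) bench();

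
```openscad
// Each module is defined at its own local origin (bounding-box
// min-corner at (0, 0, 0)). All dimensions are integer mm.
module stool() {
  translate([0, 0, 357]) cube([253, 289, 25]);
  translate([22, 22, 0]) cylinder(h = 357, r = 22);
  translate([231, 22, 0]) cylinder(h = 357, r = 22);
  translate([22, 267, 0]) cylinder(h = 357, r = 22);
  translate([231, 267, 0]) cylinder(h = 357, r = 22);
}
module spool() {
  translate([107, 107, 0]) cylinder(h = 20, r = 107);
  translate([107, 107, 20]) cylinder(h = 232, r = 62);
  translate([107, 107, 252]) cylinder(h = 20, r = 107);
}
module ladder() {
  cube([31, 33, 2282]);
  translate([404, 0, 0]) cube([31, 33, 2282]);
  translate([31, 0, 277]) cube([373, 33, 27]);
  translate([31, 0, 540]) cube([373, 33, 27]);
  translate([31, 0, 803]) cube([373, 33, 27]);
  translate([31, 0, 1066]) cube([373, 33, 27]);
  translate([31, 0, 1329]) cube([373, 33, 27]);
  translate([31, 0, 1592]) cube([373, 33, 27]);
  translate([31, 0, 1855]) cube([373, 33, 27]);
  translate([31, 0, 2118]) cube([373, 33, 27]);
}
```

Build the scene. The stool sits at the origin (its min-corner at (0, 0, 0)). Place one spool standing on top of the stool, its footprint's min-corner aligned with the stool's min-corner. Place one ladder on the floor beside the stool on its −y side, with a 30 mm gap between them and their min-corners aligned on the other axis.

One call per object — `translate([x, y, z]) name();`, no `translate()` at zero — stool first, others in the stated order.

stool();
translate([0, 0, 382]) spool();
translate([0, -63, 0]) ladder();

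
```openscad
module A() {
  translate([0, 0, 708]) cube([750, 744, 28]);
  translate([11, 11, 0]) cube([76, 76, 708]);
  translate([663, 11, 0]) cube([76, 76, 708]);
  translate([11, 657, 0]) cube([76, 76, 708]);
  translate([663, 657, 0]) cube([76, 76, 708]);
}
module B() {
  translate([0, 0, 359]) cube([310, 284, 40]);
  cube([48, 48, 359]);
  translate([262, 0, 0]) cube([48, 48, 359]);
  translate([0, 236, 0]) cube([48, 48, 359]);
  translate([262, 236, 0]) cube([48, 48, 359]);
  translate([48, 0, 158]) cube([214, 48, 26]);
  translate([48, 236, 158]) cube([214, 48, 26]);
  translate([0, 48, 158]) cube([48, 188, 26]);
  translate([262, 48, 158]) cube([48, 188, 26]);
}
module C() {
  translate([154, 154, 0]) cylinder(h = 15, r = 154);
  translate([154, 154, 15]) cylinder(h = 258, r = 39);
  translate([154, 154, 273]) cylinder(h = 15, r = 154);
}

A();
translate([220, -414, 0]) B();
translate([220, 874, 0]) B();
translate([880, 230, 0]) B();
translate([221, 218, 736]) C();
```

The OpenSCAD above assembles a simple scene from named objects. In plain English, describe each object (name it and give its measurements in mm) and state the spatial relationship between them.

A is a table: top 750 mm (x) × 744 mm (y), 28 mm thick, upper face at z = 736 mm, on four 76×76 mm square legs, each inset 11 mm from the nearest pair of top edges, running from z = 0 to the bottom of the top.

B is a simple wooden stool: a rectangular seat 310 mm (x) by 284 mm (y), 40 mm thick, top face at z = 399 mm, on four square legs, each 48×48 mm in cross-section. The legs rest on z = 0, each flush with a corner of the seat. Four stretchers, 48 mm wide and 26 mm tall, connect adjacent legs with their undersides at z = 158 mm, each running between the inner faces of the legs it joins and aligned with the legs' outer faces on the other axis.

C is a spool: two coaxial disc flanges of radius 154 mm and thickness 15 mm, joined by a core cylinder of radius 39 mm and height 258 mm. The lower flange rests on z = 0 and the three cylinders share a vertical axis.

Three stools sit around the table at the −y, +y, +x sides. The spool is on top of the table, centred.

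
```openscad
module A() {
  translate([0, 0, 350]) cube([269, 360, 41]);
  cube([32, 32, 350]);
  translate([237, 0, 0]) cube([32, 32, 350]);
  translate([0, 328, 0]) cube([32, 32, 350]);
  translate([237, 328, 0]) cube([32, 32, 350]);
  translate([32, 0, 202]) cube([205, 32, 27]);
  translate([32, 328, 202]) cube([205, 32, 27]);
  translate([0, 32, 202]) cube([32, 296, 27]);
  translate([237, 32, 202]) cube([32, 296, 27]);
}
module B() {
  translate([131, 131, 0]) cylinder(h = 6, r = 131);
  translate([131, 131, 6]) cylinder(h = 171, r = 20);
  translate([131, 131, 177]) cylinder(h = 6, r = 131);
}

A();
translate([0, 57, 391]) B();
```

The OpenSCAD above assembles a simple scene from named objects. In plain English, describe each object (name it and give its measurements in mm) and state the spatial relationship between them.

A is a simple wooden stool: a rectangular seat 269 mm (x) by 360 mm (y), 41 mm thick, top face at z = 391 mm, on four square legs, each 32×32 mm in cross-section. The legs rest on z = 0, each flush with a corner of the seat. Four stretchers, 32 mm wide and 27 mm tall, connect adjacent legs with their undersides at z = 202 mm, each running between the inner faces of the legs it joins and aligned with the legs' outer faces on the other axis.

B is a spool: two coaxial disc flanges of radius 131 mm and thickness 6 mm, joined by a core cylinder of radius 20 mm and height 171 mm. The lower flange rests on z = 0 and the three cylinders share a vertical axis.

The spool is on top of the stool.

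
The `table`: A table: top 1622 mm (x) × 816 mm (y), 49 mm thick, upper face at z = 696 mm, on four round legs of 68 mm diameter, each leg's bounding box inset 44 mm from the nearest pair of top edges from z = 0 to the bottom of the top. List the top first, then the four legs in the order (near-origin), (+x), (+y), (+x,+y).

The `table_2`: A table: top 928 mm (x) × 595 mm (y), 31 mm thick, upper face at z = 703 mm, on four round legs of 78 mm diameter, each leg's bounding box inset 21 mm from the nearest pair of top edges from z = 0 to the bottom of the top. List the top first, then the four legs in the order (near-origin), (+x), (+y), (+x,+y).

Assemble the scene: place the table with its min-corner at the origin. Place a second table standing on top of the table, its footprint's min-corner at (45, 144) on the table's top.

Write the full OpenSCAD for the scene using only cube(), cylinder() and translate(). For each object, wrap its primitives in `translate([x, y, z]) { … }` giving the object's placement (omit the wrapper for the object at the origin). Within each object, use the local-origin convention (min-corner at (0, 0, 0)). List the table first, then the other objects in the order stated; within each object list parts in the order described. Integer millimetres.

translate([0, 0, 647]) cube([1622, 816, 49]);
translate([78, 78, 0]) cylinder(h = 647, r = 34);
translate([1544, 78, 0]) cylinder(h = 647, r = 34);
translate([78, 738, 0]) cylinder(h = 647, r = 34);
translate([1544, 738, 0]) cylinder(h = 647, r = 34);
translate([45, 144, 696]) {
  translate([0, 0, 672]) cube([928, 595, 31]);
  translate([60, 60, 0]) cylinder(h = 672, r = 39);
  translate([868, 60, 0]) cylinder(h = 672, r = 39);
  translate([60, 535, 0]) cylinder(h = 672, r = 39);
  translate([868, 535, 0]) cylinder(h = 672, r = 39);
}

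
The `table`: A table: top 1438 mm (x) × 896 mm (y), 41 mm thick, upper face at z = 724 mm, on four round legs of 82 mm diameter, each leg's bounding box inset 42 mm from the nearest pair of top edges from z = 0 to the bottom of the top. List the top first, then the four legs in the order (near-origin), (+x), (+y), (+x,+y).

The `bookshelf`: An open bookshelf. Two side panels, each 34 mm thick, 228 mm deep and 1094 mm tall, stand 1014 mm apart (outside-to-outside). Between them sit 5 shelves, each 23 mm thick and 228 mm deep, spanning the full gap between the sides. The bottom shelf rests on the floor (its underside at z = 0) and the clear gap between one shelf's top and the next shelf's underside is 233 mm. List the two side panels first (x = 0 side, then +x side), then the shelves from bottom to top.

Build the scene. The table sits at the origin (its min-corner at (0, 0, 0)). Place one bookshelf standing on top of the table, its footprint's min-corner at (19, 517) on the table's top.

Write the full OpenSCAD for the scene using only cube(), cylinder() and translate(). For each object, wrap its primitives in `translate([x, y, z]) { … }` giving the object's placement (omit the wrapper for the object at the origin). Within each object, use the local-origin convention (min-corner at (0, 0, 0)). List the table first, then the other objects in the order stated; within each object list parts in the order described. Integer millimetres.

translate([0, 0, 683]) cube([1438, 896, 41]);
translate([83, 83, 0]) cylinder(h = 683, r = 41);
translate([1355, 83, 0]) cylinder(h = 683, r = 41);
translate([83, 813, 0]) cylinder(h = 683, r = 41);
translate([1355, 813, 0]) cylinder(h = 683, r = 41);
translate([19, 517, 724]) {
  cube([34, 228, 1094]);
  translate([980, 0, 0]) cube([34, 228, 1094]);
  translate([34, 0, 0]) cube([946, 228, 23]);
  translate([34, 0, 256]) cube([946, 228, 23]);
  translate([34, 0, 512]) cube([946, 228, 23]);
  translate([34, 0, 768]) cube([946, 228, 23]);
  translate([34, 0, 1024]) cube([946, 228, 23]);
}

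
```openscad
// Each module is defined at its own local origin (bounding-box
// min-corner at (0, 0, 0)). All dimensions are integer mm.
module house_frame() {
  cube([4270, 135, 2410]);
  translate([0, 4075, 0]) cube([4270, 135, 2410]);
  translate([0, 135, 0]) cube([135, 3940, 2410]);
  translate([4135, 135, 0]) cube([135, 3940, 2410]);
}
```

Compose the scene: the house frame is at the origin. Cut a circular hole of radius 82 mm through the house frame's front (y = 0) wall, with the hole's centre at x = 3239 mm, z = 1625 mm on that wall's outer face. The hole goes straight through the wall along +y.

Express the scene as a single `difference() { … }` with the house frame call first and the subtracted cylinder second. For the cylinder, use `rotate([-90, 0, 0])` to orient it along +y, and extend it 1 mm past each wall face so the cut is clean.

difference() {
  house_frame();
  translate([3239, -1, 1625]) rotate([-90, 0, 0]) cylinder(h = 137, r = 82);
}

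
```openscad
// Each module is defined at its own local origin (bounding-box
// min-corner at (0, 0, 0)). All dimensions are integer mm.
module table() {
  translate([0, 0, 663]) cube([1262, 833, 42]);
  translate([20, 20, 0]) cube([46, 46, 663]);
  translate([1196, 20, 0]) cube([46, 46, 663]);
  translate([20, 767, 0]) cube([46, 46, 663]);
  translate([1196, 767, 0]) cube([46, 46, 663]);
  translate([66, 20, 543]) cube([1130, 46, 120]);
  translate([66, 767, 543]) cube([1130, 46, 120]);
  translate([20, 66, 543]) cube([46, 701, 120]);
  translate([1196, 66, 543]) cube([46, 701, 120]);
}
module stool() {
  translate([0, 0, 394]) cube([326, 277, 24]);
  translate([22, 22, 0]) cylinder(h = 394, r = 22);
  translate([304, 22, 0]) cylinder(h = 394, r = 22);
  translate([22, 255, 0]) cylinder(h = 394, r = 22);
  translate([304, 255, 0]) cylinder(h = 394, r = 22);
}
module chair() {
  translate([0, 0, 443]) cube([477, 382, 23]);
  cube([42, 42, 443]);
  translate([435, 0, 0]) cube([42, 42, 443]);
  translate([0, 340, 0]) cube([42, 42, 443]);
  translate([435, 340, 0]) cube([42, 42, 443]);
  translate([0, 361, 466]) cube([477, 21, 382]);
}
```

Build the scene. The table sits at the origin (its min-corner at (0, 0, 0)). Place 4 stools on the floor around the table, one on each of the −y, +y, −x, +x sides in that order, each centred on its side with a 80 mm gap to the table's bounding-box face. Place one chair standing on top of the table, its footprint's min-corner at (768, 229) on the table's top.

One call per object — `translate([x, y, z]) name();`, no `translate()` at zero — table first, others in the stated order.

table();
translate([468, -357, 0]) stool();
translate([468, 913, 0]) stool();
translate([-406, 278, 0]) stool();
translate([1342, 278, 0]) stool();
translate([768, 229, 705]) chair();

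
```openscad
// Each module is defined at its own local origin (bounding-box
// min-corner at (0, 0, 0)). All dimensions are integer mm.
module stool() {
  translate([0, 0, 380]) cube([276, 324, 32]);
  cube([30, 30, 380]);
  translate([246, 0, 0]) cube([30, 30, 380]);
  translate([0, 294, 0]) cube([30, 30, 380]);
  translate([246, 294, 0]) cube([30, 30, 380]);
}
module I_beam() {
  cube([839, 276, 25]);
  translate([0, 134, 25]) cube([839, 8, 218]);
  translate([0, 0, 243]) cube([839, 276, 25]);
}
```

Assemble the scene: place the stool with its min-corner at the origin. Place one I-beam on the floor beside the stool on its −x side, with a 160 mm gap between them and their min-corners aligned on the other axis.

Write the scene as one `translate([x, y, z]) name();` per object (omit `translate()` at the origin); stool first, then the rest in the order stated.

stool();
translate([-999, 0, 0]) I_beam();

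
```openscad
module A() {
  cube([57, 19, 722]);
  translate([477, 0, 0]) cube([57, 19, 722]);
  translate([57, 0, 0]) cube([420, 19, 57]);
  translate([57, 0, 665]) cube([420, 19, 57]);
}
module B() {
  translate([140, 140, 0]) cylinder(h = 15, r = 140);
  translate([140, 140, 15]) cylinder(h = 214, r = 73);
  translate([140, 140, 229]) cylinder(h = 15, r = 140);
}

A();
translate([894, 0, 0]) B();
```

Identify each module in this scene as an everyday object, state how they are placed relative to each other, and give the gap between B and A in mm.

A is a picture frame. B is a spool. The spool is on the floor beside the picture frame on its +x side. The gap between the spool and the picture frame is 360 mm.

The spool's nearest face is 360 mm from the picture frame's +x face.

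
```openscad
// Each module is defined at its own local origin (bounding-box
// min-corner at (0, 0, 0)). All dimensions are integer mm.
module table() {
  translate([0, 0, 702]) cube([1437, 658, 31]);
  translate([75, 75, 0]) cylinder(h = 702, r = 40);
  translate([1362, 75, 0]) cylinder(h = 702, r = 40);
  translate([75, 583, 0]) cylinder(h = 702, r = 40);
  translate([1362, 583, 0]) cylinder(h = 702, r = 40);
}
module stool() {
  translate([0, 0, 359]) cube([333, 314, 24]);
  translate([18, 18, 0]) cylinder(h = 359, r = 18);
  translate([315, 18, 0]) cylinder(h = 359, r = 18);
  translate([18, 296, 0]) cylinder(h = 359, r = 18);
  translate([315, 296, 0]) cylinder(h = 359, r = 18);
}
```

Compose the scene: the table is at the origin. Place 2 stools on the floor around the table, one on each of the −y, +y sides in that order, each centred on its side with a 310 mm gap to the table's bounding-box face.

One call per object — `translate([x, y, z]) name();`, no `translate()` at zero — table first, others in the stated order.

table();
translate([552, -624, 0]) stool();
translate([552, 968, 0]) stool();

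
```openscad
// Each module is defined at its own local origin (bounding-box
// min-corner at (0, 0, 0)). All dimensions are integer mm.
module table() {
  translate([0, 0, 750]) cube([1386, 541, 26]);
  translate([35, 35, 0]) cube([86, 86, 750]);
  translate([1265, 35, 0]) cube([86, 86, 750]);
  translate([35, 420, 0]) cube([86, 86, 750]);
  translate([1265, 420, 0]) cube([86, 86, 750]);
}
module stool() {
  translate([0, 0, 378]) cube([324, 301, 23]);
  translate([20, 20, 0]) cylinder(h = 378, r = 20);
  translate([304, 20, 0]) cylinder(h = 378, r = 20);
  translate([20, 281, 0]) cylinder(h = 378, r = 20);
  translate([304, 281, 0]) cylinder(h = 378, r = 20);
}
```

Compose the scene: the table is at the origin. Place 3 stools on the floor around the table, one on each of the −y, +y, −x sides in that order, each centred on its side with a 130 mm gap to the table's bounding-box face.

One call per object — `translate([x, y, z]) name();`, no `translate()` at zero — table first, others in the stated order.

table();
translate([531, -431, 0]) stool();
translate([531, 671, 0]) stool();
translate([-454, 120, 0]) stool();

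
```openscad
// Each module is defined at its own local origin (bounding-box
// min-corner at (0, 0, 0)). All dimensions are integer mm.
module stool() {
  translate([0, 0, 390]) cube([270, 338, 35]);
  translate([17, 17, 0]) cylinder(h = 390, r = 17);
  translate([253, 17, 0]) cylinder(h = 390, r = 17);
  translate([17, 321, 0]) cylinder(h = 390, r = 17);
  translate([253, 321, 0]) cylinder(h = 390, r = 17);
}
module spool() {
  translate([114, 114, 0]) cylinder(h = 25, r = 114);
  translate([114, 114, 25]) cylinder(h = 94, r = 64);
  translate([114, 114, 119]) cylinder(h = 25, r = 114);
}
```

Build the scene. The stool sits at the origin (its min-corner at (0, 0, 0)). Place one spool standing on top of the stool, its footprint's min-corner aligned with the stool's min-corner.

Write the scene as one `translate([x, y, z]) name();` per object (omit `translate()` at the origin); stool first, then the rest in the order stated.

stool();
translate([0, 0, 425]) spool();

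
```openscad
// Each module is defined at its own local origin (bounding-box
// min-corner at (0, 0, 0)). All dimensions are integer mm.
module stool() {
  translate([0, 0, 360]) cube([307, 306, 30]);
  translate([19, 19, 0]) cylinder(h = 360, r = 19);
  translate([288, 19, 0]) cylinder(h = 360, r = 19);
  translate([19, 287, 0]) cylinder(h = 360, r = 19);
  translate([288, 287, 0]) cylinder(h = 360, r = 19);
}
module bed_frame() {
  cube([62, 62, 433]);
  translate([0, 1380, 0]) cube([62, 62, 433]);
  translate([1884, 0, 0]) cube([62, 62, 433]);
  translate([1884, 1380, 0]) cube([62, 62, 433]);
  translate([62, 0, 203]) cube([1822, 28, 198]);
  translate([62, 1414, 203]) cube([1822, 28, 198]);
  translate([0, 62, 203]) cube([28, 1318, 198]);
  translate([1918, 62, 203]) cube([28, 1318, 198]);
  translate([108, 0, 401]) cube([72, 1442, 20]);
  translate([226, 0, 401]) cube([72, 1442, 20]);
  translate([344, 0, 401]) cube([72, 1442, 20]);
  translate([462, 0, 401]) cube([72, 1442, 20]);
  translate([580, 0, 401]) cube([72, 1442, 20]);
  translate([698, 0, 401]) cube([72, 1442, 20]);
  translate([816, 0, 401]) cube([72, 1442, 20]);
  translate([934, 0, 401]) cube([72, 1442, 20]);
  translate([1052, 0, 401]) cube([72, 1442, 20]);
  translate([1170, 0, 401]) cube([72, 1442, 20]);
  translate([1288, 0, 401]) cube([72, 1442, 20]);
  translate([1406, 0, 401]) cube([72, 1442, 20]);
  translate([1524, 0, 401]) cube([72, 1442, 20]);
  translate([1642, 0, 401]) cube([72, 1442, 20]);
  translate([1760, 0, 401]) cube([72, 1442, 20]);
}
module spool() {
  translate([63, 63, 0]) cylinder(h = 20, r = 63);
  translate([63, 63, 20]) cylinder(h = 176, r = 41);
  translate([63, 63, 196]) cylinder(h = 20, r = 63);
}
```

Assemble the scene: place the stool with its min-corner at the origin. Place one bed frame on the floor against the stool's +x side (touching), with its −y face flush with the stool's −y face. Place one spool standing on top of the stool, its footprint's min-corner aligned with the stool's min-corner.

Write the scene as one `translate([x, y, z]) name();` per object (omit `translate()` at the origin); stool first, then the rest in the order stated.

stool();
translate([307, 0, 0]) bed_frame();
translate([0, 0, 390]) spool();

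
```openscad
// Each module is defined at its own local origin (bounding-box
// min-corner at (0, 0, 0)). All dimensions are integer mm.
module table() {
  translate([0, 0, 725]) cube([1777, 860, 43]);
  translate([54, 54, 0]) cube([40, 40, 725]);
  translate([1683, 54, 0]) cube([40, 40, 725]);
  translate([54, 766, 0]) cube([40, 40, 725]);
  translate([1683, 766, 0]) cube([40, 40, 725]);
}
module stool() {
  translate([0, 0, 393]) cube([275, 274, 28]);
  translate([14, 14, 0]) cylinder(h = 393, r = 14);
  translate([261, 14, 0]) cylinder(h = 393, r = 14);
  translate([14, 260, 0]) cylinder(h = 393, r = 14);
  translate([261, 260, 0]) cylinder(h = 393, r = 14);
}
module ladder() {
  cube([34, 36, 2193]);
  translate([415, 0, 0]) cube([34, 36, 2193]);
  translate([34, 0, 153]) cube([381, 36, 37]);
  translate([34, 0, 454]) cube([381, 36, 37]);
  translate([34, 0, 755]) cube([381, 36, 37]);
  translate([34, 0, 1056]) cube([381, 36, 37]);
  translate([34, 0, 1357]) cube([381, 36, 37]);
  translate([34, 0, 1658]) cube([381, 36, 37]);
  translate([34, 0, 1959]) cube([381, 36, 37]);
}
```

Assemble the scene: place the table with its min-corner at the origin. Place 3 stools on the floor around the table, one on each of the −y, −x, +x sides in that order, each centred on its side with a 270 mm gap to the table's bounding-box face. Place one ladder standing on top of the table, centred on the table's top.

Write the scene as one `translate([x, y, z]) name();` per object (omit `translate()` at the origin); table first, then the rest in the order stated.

table();
translate([751, -544, 0]) stool();
translate([-545, 293, 0]) stool();
translate([2047, 293, 0]) stool();
translate([664, 412, 768]) ladder();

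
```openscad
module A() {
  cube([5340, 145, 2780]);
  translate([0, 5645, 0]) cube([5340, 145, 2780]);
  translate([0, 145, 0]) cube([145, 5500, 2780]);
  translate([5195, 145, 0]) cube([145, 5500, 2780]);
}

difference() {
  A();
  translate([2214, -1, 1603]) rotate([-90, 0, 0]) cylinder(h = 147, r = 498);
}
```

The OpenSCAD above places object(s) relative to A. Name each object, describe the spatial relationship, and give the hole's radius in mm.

The subtracted cylinder has r = 498 mm.

A is a house frame. The house frame has a circular hole through its front wall. The hole's radius is 498 mm.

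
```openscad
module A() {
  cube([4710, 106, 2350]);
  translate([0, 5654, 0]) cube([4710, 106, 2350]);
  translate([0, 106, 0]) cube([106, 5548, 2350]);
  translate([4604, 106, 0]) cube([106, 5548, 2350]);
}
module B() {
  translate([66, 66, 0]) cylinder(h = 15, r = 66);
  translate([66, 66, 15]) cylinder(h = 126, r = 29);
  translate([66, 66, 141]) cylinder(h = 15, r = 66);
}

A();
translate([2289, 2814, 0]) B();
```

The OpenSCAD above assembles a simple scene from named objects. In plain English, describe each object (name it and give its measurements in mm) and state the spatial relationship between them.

A is the wall frame of a small rectangular building: four walls, each 2350 mm tall and 106 mm thick, enclosing a footprint 4710 mm (x) by 5760 mm (y) outside-to-outside, with no floor or roof. The front and back walls (the −y and +y sides) span the full width; the two side walls fit between them.

B is a spool: two coaxial disc flanges of radius 66 mm and thickness 15 mm, joined by a core cylinder of radius 29 mm and height 126 mm. The lower flange rests on z = 0 and the three cylinders share a vertical axis.

The spool sits inside the house frame, centred.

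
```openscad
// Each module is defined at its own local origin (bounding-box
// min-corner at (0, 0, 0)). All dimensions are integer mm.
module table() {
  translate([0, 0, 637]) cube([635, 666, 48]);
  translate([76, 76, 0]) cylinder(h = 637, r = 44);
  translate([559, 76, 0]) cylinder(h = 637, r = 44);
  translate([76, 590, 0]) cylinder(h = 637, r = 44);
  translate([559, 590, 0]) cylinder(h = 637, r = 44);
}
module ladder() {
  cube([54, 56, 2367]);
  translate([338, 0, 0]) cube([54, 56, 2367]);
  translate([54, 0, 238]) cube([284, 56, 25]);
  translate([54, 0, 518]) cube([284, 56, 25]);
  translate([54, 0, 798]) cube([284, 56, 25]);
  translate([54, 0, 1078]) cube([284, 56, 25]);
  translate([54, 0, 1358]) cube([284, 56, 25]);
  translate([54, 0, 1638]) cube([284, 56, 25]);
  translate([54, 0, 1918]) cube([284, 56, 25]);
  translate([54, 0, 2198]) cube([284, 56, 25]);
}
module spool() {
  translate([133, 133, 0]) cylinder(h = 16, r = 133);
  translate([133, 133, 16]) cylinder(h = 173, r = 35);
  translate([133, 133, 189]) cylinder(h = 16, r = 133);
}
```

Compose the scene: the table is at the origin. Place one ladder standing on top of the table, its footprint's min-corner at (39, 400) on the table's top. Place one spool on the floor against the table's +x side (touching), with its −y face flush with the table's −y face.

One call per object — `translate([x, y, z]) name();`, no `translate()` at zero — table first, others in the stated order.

table();
translate([39, 400, 685]) ladder();
translate([635, 0, 0]) spool();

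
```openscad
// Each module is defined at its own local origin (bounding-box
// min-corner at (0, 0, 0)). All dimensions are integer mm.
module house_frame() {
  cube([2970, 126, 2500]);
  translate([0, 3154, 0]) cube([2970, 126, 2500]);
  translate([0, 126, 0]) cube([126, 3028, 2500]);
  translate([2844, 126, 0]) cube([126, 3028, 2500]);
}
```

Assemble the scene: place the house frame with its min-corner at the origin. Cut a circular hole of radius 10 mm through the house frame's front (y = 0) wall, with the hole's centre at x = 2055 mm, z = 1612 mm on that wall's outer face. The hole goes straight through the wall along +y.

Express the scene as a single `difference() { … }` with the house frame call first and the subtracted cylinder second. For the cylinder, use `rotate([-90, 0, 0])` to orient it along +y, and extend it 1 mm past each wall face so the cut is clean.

difference() {
  house_frame();
  translate([2055, -1, 1612]) rotate([-90, 0, 0]) cylinder(h = 128, r = 10);
}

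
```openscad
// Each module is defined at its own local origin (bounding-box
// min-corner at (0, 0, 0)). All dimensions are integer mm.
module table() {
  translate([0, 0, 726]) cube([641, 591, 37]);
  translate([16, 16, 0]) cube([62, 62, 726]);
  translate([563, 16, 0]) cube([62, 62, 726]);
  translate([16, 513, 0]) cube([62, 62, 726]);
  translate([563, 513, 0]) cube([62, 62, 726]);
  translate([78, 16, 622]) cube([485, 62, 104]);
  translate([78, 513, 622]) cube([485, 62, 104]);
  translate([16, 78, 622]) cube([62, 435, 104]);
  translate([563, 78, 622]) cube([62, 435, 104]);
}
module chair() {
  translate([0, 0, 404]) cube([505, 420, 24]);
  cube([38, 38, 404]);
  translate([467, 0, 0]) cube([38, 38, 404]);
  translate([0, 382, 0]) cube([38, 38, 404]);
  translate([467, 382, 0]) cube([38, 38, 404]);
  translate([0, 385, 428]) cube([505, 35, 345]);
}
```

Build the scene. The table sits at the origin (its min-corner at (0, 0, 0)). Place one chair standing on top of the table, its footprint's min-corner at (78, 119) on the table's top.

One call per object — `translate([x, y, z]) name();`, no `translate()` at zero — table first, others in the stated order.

table();
translate([78, 119, 763]) chair();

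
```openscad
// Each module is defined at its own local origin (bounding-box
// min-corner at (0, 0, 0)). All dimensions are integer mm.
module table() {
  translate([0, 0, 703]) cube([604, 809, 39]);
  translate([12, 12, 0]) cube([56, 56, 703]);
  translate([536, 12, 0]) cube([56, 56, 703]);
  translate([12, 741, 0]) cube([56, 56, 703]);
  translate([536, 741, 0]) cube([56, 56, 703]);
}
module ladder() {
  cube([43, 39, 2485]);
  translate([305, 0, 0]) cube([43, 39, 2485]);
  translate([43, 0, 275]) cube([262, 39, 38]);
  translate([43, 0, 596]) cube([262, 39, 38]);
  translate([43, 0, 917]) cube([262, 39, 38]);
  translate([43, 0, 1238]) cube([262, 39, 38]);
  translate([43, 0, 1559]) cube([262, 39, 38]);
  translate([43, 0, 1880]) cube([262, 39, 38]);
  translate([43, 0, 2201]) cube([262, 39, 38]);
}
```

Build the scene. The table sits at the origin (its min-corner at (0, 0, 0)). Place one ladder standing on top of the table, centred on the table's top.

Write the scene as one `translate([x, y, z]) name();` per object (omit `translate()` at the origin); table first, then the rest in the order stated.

table();
translate([128, 385, 742]) ladder();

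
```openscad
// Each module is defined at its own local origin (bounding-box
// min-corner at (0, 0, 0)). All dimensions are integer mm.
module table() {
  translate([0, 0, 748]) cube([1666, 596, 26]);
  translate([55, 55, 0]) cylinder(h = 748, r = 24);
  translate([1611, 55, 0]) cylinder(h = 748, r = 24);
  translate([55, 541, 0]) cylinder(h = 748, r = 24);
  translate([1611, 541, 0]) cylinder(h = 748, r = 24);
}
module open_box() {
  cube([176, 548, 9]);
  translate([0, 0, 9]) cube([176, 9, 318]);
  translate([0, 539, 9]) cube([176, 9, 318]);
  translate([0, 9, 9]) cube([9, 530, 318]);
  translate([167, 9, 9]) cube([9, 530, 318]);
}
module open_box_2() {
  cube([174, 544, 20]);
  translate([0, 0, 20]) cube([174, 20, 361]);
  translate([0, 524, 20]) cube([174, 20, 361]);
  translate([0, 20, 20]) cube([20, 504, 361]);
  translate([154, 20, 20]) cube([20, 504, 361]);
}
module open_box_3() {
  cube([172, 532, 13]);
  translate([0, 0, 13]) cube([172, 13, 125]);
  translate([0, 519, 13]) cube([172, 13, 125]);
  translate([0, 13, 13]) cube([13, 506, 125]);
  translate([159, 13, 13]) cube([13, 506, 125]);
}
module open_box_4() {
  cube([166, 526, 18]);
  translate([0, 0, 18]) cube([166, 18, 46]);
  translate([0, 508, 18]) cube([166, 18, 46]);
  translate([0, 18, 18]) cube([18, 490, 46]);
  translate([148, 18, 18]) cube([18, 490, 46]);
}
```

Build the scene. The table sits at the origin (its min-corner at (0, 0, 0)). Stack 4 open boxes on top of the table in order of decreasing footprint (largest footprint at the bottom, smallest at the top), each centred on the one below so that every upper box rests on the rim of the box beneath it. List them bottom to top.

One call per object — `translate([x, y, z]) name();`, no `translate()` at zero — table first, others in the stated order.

table();
translate([745, 24, 774]) open_box();
translate([746, 26, 1101]) open_box_2();
translate([747, 32, 1482]) open_box_3();
translate([750, 35, 1620]) open_box_4();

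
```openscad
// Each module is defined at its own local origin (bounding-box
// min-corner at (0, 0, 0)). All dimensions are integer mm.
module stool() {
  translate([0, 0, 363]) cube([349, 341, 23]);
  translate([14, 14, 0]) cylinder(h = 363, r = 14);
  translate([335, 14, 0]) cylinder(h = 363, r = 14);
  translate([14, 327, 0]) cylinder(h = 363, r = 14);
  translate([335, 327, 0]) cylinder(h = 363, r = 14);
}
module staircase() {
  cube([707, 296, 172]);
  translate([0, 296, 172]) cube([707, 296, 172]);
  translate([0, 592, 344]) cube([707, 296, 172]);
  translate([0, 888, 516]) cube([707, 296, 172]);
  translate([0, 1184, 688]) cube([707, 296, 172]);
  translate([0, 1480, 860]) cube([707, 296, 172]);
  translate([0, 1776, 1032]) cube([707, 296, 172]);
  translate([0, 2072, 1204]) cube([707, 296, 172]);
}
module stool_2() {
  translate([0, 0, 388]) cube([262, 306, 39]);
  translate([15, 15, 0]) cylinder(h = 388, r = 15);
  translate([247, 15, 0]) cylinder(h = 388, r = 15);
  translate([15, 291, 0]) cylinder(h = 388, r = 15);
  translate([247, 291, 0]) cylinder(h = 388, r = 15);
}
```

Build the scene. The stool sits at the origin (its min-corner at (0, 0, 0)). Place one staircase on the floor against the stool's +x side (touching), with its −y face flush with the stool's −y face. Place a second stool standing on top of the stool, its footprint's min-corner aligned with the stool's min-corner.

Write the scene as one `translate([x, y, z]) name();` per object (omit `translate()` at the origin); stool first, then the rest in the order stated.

stool();
translate([349, 0, 0]) staircase();
translate([0, 0, 386]) stool_2();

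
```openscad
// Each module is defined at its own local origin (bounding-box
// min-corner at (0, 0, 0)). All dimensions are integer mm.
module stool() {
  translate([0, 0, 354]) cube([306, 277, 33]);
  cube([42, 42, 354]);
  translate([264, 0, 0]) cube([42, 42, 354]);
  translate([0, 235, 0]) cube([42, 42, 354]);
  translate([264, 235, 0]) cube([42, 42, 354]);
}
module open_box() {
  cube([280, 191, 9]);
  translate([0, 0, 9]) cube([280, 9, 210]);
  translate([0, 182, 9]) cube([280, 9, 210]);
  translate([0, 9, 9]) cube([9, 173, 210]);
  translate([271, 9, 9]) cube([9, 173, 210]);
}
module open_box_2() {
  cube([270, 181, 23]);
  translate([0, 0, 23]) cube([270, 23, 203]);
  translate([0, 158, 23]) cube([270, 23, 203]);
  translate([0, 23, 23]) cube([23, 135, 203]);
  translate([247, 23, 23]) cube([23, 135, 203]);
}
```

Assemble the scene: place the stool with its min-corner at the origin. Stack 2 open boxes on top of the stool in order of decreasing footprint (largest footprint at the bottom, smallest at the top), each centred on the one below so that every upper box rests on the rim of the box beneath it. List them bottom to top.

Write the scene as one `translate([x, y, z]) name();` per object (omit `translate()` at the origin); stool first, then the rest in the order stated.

stool();
translate([13, 43, 387]) open_box();
translate([18, 48, 606]) open_box_2();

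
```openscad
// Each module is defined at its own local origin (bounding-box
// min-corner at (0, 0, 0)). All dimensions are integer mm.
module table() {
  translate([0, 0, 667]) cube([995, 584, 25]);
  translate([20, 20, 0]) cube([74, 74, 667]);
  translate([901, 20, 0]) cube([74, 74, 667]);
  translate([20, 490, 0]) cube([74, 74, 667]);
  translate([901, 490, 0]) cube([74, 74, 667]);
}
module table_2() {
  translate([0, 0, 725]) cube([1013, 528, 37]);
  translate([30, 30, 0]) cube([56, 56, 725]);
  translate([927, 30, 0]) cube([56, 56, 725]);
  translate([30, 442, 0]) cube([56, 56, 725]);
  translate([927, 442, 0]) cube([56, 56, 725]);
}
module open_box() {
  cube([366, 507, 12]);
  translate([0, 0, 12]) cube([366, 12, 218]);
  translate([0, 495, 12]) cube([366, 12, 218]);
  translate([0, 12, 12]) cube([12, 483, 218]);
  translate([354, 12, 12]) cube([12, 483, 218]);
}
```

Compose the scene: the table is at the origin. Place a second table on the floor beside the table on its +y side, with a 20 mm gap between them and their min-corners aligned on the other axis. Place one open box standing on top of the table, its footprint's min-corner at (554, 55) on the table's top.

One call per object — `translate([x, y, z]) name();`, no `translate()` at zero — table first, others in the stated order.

table();
translate([0, 604, 0]) table_2();
translate([554, 55, 692]) open_box();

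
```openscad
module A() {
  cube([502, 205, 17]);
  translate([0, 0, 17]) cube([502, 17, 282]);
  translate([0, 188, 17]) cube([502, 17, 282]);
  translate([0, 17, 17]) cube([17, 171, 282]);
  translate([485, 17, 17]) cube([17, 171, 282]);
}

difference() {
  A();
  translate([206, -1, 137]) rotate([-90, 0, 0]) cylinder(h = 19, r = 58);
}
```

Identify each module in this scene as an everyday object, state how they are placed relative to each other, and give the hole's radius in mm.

The subtracted cylinder has r = 58 mm.

A is an open box. The open box has a circular hole through its front wall. The hole's radius is 58 mm.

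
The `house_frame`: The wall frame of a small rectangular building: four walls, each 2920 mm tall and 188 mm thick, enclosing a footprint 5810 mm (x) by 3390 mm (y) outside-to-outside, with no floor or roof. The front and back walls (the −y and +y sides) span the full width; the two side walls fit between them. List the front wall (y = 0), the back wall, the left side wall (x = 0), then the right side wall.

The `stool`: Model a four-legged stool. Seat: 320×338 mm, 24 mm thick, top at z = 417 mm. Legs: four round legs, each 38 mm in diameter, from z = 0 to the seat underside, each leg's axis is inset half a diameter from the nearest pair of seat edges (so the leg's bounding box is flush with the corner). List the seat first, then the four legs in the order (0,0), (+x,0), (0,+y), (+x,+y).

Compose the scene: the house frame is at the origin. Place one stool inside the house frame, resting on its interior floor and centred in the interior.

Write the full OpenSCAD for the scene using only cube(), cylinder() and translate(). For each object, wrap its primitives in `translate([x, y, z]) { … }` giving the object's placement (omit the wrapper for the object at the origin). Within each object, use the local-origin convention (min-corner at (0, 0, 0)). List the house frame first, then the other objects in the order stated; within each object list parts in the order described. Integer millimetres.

cube([5810, 188, 2920]);
translate([0, 3202, 0]) cube([5810, 188, 2920]);
translate([0, 188, 0]) cube([188, 3014, 2920]);
translate([5622, 188, 0]) cube([188, 3014, 2920]);
translate([2745, 1526, 0]) {
  translate([0, 0, 393]) cube([320, 338, 24]);
  translate([19, 19, 0]) cylinder(h = 393, r = 19);
  translate([301, 19, 0]) cylinder(h = 393, r = 19);
  translate([19, 319, 0]) cylinder(h = 393, r = 19);
  translate([301, 319, 0]) cylinder(h = 393, r = 19);
}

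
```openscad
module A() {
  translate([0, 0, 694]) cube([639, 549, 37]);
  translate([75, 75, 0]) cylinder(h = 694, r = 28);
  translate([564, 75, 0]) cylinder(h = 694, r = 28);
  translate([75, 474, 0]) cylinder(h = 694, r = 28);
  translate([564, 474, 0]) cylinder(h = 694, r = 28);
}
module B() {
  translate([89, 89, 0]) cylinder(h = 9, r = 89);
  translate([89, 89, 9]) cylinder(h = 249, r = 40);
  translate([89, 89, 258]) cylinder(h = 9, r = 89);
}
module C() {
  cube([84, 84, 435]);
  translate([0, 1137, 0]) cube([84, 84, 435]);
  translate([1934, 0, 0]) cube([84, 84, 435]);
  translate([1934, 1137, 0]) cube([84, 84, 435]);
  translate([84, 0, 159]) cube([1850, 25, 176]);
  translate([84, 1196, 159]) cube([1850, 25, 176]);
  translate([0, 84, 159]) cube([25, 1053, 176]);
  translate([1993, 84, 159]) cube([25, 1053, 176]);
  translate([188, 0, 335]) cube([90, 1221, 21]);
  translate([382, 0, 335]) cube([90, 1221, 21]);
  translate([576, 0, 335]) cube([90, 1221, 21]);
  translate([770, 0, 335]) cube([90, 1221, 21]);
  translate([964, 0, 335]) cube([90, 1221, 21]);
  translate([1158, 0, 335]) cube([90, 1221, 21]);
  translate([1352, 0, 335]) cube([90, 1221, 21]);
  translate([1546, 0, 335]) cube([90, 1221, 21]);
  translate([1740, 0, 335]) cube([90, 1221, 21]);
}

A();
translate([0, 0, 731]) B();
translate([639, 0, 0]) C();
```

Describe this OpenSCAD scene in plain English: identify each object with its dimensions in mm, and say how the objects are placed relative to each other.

A is a table: top 639 mm (x) × 549 mm (y), 37 mm thick, upper face at z = 731 mm, on four round legs of 56 mm diameter, each leg's bounding box inset 47 mm from the nearest pair of top edges, running from z = 0 to the bottom of the top.

B is a spool: two coaxial disc flanges of radius 89 mm and thickness 9 mm, joined by a core cylinder of radius 40 mm and height 249 mm. The lower flange rests on z = 0 and the three cylinders share a vertical axis.

C is a bed frame 2018 mm long (x) by 1221 mm wide (y). Four 84×84 mm corner posts, 435 mm tall, at the corners of the footprint. Four rails of 25 mm thickness and 176 mm height run between adjacent posts with their undersides at z = 159 mm, their outer faces flush with the outside of the frame (the two x-running rails run between the posts' inner faces; the two y-running rails run between the posts' inner faces). 9 slats, each 90 mm wide (x) and 21 mm thick, lie across the top of the two x-running rails, running the full 1221 mm width of the frame in y; the slats are evenly spaced along x between the inner faces of the end posts with equal gaps (rounded down to the nearest mm) at the −x end and between each pair — any rounding remainder accumulates at the +x end.

The spool is on top of the table. The bed frame is against the table's +x side, with their −y faces flush.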